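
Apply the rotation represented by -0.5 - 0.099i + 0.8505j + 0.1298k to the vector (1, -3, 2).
(-2.117, -2.895, -1.067)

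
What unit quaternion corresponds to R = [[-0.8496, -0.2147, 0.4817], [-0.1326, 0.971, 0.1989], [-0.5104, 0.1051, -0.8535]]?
0.2588 - 0.0906i + 0.9584j + 0.0793k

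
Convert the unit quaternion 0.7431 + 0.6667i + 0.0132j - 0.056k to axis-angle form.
axis = (0.9963, 0.0197, -0.0837), θ = 84°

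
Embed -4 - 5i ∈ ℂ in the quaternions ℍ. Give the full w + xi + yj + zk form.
-4 - 5i + 0j + 0k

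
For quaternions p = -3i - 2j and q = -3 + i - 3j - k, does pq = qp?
No: pq = -3 + 11i + 3j + 11k ≠ -3 + 7i + 9j - 11k = qp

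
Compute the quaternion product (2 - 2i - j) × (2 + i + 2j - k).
8 - i - 5k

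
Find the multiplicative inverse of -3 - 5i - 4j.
-0.06 + 0.1i + 0.08j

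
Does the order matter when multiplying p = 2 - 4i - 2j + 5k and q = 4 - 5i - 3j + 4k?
Yes: pq = -38 - 19i - 23j + 30k ≠ -38 - 33i - 5j + 26k = qp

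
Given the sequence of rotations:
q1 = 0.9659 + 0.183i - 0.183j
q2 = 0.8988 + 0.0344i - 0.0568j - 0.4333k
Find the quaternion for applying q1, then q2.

q2 · q1 = 0.8515 + 0.1184i - 0.2986j - 0.4144k
0.8515 + 0.1184i - 0.2986j - 0.4144k


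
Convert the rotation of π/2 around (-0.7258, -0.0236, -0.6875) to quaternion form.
0.7071 - 0.5132i - 0.0167j - 0.4861k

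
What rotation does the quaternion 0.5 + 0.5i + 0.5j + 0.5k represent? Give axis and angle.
axis = (√3/3, √3/3, √3/3), θ = 2π/3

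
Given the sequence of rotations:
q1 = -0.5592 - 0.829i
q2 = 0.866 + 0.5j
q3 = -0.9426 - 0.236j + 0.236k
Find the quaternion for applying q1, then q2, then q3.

q2 · q1 = -0.4843 - 0.7179i - 0.2796j + 0.4145k
q3 · q2 · q1 = 0.2927 + 0.6449i + 0.2084j - 0.6744k
0.2927 + 0.6449i + 0.2084j - 0.6744k


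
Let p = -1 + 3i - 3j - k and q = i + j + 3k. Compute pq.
3 - 9i - 11j + 3k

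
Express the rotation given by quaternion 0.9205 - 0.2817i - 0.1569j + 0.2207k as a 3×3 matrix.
[[0.8533, -0.3179, -0.4132], [0.4947, 0.7439, 0.4494], [0.1645, -0.5879, 0.7921]]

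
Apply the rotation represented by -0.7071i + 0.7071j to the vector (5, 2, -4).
(-2, -5, 4)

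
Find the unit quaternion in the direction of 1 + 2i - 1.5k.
0.3714 + 0.7428i - 0.5571k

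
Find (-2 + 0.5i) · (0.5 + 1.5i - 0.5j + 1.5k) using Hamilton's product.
-1.75 - 2.75i + 0.25j - 3.25k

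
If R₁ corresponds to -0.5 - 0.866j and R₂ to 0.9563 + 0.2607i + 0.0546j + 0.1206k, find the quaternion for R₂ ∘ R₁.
-0.4309 - 0.0259i - 0.8555j - 0.2861k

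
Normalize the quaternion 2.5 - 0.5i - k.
0.9129 - 0.1826i - 0.3651k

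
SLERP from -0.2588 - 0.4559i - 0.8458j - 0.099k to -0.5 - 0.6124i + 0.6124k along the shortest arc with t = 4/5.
-0.5071 - 0.6567i - 0.2171j + 0.5143k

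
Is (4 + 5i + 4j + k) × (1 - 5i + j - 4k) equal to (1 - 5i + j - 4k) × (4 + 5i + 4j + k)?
No: pq = 29 - 32i + 23j + 10k ≠ 29 + 2i - 7j - 40k = qp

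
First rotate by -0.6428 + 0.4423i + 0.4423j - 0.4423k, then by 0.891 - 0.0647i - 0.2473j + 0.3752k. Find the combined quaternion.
-0.2688 + 0.3791i + 0.6904j - 0.5545k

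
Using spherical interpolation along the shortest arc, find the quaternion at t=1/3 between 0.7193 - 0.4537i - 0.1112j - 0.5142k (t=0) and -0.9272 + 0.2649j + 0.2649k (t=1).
0.8208 - 0.3124i - 0.1696j - 0.4471k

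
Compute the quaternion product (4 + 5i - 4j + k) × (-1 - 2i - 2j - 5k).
3 + 9i + 19j - 39k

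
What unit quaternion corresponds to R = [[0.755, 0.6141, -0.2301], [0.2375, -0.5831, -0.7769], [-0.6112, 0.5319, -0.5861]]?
0.3827 + 0.855i + 0.249j - 0.246k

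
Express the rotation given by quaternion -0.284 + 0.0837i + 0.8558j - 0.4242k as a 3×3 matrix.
[[-0.8247, -0.0977, -0.5571], [0.3842, 0.6261, -0.6785], [0.4151, -0.7736, -0.4788]]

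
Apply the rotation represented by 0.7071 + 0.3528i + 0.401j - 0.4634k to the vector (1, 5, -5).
(3.74, 5.588, -2.405)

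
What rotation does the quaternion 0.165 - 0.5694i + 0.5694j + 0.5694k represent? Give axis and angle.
axis = (-√3/3, √3/3, √3/3), θ = 161°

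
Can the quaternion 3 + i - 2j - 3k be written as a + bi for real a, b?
No. The quaternion 3 + i - 2j - 3k has j-coefficient y = -2 and k-coefficient z = -3, not both zero, so it does not lie in the complex subalgebra spanned by 1 and i.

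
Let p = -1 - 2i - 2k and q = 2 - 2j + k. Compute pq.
-8i + 4j - k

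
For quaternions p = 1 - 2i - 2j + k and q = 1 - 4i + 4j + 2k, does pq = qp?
No: pq = -1 - 14i + 2j - 13k ≠ -1 + 2i + 2j + 19k = qp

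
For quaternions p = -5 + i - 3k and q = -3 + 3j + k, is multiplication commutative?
No: pq = 18 + 6i - 16j + 7k ≠ 18 - 12i - 14j + k = qp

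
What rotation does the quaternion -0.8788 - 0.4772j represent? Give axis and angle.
axis = (0, -1, 0), θ = 303°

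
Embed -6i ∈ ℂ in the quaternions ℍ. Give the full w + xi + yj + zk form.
0 - 6i + 0j + 0k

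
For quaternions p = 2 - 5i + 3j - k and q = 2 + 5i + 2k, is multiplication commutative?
No: pq = 31 + 6i + 11j - 13k ≠ 31 - 6i + j + 17k = qp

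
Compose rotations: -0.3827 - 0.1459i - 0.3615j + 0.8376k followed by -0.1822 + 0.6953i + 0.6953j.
0.4225 + 0.3429i - 0.7826j - 0.3025k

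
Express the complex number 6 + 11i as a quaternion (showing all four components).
6 + 11i + 0j + 0k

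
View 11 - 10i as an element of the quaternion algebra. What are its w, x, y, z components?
11 - 10i + 0j + 0k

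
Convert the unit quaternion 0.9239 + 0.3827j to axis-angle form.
axis = (0, 1, 0), θ = π/4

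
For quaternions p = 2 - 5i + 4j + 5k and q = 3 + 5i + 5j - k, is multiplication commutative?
No: pq = 16 - 34i + 42j - 32k ≠ 16 + 24i + 2j + 58k = qp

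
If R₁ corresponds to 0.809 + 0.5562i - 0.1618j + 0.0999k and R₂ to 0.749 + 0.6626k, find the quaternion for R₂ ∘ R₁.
0.5397 + 0.5238i + 0.2473j + 0.6109k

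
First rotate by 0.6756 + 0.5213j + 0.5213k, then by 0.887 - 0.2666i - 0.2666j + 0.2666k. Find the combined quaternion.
0.5993 - 0.4581i + 0.4213j + 0.5035k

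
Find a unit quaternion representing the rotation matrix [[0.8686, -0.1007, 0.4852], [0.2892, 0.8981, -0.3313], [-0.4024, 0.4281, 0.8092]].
0.9455 + 0.2008i + 0.2347j + 0.1031k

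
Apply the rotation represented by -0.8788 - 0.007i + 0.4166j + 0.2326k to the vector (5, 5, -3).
(6.945, 1.841, 2.717)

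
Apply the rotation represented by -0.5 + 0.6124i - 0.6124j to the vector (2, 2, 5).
(2.062, 2.062, -4.95)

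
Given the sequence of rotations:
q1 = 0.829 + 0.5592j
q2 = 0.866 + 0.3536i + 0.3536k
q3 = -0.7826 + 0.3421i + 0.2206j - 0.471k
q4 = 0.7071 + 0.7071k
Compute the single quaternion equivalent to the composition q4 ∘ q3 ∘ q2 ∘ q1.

q2 · q1 = 0.7179 + 0.0954i + 0.4843j + 0.4909k
q3 · q2 · q1 = -0.4701 + 0.5073i - 0.4335j - 0.5777k
q4 · q3 · q2 · q1 = 0.0761 + 0.6652i + 0.0522j - 0.7409k
0.0761 + 0.6652i + 0.0522j - 0.7409k


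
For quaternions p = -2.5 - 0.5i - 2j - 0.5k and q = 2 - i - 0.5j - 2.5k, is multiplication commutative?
No: pq = -7.75 + 6.25i - 3.5j + 3.5k ≠ -7.75 - 3.25i - 2j + 7k = qp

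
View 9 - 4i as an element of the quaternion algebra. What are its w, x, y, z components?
9 - 4i + 0j + 0k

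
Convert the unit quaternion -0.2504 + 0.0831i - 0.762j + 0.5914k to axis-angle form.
axis = (0.0858, -0.7871, 0.6109), θ = 209°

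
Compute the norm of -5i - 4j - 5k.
√66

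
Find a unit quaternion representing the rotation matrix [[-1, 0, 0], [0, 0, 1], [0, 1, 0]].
0.7071j + 0.7071k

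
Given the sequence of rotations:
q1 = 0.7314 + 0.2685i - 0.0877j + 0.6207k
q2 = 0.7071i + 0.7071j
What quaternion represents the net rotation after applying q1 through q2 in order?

q2 · q1 = -0.1278 + 0.9561i + 0.0783j - 0.2519k
-0.1278 + 0.9561i + 0.0783j - 0.2519k


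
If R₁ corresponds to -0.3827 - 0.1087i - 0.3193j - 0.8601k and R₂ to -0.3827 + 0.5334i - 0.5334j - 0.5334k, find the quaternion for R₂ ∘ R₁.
-0.4247 + 0.1259i + 0.8431j + 0.305k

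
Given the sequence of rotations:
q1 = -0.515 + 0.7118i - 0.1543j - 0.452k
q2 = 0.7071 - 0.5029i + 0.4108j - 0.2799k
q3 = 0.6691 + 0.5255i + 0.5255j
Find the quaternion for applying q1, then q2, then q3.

q2 · q1 = -0.0693 + 0.5334i - 0.7472j - 0.3903k
q3 · q2 · q1 = 0.066 + 0.1154i - 0.3313j - 0.9341k
0.066 + 0.1154i - 0.3313j - 0.9341k


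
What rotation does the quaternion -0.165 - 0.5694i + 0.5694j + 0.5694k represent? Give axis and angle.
axis = (-√3/3, √3/3, √3/3), θ = 199°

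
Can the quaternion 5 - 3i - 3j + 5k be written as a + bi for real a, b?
No. The quaternion 5 - 3i - 3j + 5k has j-coefficient y = -3 and k-coefficient z = 5, not both zero, so it does not lie in the complex subalgebra spanned by 1 and i.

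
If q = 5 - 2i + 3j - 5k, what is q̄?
5 + 2i - 3j + 5k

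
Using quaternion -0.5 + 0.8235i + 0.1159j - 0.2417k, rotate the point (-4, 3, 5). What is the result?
(-6.148, 0.688, -3.426)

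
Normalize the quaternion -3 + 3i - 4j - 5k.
-0.3906 + 0.3906i - 0.5208j - 0.6509k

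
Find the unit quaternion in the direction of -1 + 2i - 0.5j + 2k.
-0.3288 + 0.6576i - 0.1644j + 0.6576k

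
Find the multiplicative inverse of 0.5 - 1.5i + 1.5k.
0.1053 + 0.3158i - 0.3158k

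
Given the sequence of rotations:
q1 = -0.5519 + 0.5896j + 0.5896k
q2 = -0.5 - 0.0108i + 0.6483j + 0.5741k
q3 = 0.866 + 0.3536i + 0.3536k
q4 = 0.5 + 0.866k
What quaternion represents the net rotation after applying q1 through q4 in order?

q2 · q1 = -0.4448 + 0.0497i - 0.6462j - 0.618k
q3 · q2 · q1 = -0.1842 + 0.1143i - 0.3235j - 0.921k
q4 · q3 · q2 · q1 = 0.7055 + 0.3373i - 0.0628j - 0.62k
0.7055 + 0.3373i - 0.0628j - 0.62k


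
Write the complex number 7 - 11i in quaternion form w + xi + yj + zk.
7 - 11i + 0j + 0k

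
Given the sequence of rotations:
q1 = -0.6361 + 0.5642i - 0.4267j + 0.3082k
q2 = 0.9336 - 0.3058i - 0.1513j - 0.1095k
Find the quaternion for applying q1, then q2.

q2 · q1 = -0.4521 + 0.6279i - 0.2697j + 0.5732k
-0.4521 + 0.6279i - 0.2697j + 0.5732k


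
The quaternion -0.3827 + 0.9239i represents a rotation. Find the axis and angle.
axis = (1, 0, 0), θ = 5π/4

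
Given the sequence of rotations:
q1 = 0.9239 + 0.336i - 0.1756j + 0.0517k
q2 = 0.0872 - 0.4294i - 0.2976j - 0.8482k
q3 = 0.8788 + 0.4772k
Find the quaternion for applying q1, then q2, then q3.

q2 · q1 = 0.2164 - 0.5318i - 0.5531j - 0.6037k
q3 · q2 · q1 = 0.4783 - 0.2034i - 0.7398j - 0.4273k
0.4783 - 0.2034i - 0.7398j - 0.4273k


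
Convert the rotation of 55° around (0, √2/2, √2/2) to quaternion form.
0.887 + 0.3265j + 0.3265k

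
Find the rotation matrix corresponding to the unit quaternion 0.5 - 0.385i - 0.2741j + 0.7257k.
[[-0.2035, -0.5146, -0.8329], [0.9368, -0.3497, -0.0128], [-0.2847, -0.7828, 0.5533]]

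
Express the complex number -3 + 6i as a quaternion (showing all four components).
-3 + 6i + 0j + 0k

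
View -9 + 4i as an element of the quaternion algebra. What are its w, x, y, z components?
-9 + 4i + 0j + 0k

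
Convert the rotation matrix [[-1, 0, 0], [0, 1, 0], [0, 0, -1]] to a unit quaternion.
j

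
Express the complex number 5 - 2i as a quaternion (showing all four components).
5 - 2i + 0j + 0k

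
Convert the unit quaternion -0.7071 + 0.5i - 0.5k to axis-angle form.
axis = (√2/2, 0, -√2/2), θ = 3π/2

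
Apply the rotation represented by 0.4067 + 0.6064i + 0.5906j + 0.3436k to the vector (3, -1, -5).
(-4.724, 3.396, 1.075)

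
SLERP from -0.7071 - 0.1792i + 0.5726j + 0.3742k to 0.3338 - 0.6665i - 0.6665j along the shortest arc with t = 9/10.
-0.3973 + 0.6011i + 0.6919j + 0.0452k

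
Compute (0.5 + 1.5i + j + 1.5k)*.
0.5 - 1.5i - j - 1.5k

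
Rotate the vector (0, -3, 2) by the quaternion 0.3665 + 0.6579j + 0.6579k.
(2.411, 1.328, -2.328)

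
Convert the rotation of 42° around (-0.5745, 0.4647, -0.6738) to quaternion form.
0.9336 - 0.2059i + 0.1665j - 0.2415k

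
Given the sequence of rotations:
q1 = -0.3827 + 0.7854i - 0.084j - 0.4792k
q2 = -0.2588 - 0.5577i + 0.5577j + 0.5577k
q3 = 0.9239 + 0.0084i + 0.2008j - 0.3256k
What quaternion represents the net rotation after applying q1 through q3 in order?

q2 · q1 = 0.8512 - 0.2102i - 0.0209j - 0.4806k
q3 · q2 · q1 = 0.6359 - 0.2904i + 0.2241j - 0.6791k
0.6359 - 0.2904i + 0.2241j - 0.6791k


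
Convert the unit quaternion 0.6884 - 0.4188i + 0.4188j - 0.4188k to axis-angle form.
axis = (-√3/3, √3/3, -√3/3), θ = 93°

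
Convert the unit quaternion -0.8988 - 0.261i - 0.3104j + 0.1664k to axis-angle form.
axis = (-0.5954, -0.7081, 0.3796), θ = 308°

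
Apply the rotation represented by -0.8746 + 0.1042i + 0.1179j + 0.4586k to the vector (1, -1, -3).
(0.057, -2.206, -2.476)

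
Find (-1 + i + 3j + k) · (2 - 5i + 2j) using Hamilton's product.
-3 + 5i - j + 19k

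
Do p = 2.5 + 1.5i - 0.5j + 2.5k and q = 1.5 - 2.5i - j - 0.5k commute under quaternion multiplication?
No: pq = 8.25 - 1.25i - 8.75j - 0.25k ≠ 8.25 - 6.75i + 2.25j + 5.25k = qp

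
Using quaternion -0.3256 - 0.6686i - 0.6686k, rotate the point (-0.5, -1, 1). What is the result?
(1.276, 0.135, -0.776)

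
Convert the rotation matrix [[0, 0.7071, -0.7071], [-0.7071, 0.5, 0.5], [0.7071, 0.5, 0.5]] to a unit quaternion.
0.7071 - 0.5j - 0.5k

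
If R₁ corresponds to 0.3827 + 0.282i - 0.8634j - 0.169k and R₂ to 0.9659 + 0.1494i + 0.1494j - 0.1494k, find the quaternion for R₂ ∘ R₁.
0.4313 + 0.1753i - 0.7937j - 0.3915k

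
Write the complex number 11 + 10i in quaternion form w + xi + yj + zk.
11 + 10i + 0j + 0k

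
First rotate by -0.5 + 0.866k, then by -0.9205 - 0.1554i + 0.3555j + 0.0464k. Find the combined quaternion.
0.4201 + 0.3856i - 0.0432j - 0.8204k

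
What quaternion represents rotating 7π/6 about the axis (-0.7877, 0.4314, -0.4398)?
-0.2588 - 0.7609i + 0.4167j - 0.4248k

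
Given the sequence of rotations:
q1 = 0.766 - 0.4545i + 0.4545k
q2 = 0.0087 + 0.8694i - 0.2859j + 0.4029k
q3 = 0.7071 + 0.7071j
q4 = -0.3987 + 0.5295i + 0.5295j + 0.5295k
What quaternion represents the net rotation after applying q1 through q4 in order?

q2 · q1 = 0.2187 + 0.5321i - 0.7973j + 0.1826k
q3 · q2 · q1 = 0.7184 + 0.5054i - 0.4091j - 0.2471k
q4 · q3 · q2 · q1 = -0.2066 + 0.2647i + 0.9419j - 0.0053k
-0.2066 + 0.2647i + 0.9419j - 0.0053k


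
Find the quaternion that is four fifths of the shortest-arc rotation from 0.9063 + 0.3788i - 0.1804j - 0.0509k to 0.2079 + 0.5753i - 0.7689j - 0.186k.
0.3896 + 0.5783i - 0.6964j - 0.1702k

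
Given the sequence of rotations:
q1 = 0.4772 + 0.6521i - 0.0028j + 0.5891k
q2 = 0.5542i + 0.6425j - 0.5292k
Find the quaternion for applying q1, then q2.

q2 · q1 = -0.0478 + 0.6415i - 0.365j - 0.6731k
-0.0478 + 0.6415i - 0.365j - 0.6731k


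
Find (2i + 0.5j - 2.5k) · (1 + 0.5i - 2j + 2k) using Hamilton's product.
5 - 2i - 4.75j - 6.75k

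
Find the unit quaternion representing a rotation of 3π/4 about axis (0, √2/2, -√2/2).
0.3827 + 0.6533j - 0.6533k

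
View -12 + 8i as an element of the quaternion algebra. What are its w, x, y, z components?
-12 + 8i + 0j + 0k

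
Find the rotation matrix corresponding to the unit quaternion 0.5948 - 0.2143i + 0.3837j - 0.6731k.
[[-0.2006, 0.6363, 0.7449], [-0.9652, 0.002, -0.2616], [-0.168, -0.7715, 0.6137]]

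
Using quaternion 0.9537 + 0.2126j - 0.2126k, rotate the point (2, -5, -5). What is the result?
(-2.417, -4.907, -4.907)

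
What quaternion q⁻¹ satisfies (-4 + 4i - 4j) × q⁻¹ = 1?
-0.0833 - 0.0833i + 0.0833j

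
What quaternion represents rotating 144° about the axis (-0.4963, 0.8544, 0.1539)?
0.309 - 0.472i + 0.8126j + 0.1464k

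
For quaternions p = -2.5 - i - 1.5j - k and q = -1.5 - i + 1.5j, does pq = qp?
No: pq = 5 + 5.5i - 0.5j - 1.5k ≠ 5 + 2.5i - 2.5j + 4.5k = qp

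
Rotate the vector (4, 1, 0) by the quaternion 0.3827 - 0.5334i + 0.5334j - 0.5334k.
(-0.713, -4.047, -0.334)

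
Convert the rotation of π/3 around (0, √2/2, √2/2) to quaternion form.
0.866 + 0.3536j + 0.3536k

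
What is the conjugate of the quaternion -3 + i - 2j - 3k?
-3 - i + 2j + 3k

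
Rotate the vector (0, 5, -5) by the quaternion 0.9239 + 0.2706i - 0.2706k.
(3.232, 6.036, -1.768)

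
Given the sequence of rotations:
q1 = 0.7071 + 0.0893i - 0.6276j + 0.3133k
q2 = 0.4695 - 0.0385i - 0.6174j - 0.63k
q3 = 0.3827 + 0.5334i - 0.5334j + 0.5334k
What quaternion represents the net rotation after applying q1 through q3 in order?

q2 · q1 = 0.1453 - 0.5741i - 0.7754j - 0.2191k
q3 · q2 · q1 = 0.0651 + 0.3883i - 0.5636j - 0.7262k
0.0651 + 0.3883i - 0.5636j - 0.7262k


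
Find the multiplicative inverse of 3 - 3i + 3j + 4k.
0.0698 + 0.0698i - 0.0698j - 0.093k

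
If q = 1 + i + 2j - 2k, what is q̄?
1 - i - 2j + 2k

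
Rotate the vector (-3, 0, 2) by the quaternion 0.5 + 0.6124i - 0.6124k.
(-2.25, 0.612, 2.75)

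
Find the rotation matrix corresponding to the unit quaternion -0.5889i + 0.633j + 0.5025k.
[[-0.3064, -0.7455, -0.5918], [-0.7455, -0.1986, 0.6362], [-0.5918, 0.6362, -0.495]]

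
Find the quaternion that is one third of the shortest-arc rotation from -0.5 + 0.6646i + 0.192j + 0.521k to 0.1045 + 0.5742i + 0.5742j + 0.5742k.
-0.3133 + 0.6746i + 0.3427j + 0.5738k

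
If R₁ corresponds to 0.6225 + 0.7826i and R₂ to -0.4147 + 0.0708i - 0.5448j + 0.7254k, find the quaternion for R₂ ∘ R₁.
-0.3136 - 0.2805i + 0.2286j + 0.8779k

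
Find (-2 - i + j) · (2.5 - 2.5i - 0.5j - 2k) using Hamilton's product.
-7 + 0.5i + 1.5j + 7k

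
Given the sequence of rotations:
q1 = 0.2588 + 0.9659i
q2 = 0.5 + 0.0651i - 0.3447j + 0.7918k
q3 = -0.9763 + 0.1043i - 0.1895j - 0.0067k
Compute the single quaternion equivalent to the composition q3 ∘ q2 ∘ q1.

q2 · q1 = 0.0665 + 0.4998i + 0.6756j + 0.5379k
q3 · q2 · q1 = 0.0146 - 0.5784i - 0.7316j - 0.3604k
0.0146 - 0.5784i - 0.7316j - 0.3604k


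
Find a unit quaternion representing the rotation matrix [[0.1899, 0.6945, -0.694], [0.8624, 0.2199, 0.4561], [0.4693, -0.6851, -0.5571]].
-0.4617 + 0.6179i + 0.6299j - 0.0909k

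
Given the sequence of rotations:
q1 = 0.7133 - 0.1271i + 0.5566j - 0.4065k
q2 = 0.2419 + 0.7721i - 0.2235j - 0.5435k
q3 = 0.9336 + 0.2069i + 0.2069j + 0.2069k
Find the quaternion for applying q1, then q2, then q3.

q2 · q1 = 0.1741 + 0.9134i + 0.3582j - 0.0847k
q3 · q2 · q1 = -0.083 + 0.7971i + 0.5769j - 0.1579k
-0.083 + 0.7971i + 0.5769j - 0.1579k


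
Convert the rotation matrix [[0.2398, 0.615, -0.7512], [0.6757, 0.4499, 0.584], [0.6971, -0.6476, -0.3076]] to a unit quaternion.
0.5878 - 0.5238i - 0.616j + 0.0258k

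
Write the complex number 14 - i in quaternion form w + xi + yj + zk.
14 - i + 0j + 0k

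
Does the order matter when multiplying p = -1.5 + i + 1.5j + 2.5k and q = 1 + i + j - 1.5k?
Yes: pq = -0.25 - 5.25i + 4j + 4.25k ≠ -0.25 + 4.25i - 4j + 5.25k = qp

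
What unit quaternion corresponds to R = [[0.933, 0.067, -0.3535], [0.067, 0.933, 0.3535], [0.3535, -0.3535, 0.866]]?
0.9659 - 0.183i - 0.183j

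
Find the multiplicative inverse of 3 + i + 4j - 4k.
0.0714 - 0.0238i - 0.0952j + 0.0952k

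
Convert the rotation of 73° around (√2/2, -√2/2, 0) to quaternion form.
0.8039 + 0.4206i - 0.4206j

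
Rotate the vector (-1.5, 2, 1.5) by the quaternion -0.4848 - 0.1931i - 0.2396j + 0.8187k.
(2.33, -0.648, 1.628)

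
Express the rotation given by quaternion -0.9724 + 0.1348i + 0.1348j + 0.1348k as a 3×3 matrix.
[[0.9273, 0.2985, -0.2258], [-0.2258, 0.9273, 0.2985], [0.2985, -0.2258, 0.9273]]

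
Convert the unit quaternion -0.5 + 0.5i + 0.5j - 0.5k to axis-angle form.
axis = (√3/3, √3/3, -√3/3), θ = 4π/3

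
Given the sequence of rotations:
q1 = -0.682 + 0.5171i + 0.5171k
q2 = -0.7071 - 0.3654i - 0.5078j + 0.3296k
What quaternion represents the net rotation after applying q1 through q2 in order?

q2 · q1 = 0.5008 - 0.379i + 0.7057j - 0.3278k
0.5008 - 0.379i + 0.7057j - 0.3278k


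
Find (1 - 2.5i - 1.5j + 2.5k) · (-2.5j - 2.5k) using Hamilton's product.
2.5 + 10i - 8.75j + 3.75k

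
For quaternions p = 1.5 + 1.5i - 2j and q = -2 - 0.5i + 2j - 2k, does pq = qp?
No: pq = 1.75 + 0.25i + 10j - k ≠ 1.75 - 7.75i + 4j - 5k = qp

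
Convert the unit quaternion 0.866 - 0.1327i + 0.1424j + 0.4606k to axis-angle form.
axis = (-0.2654, 0.2848, 0.9211), θ = π/3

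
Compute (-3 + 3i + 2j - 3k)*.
-3 - 3i - 2j + 3k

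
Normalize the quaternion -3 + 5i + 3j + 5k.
-0.3638 + 0.6063i + 0.3638j + 0.6063k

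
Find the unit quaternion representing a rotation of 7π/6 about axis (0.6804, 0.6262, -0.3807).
-0.2588 + 0.6572i + 0.6049j - 0.3677k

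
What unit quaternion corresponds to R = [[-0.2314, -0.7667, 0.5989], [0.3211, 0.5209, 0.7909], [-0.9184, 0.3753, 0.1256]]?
0.5948 - 0.1747i + 0.6377j + 0.4572k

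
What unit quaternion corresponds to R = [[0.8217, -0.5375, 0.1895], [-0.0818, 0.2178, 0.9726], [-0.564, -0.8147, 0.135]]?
0.7373 - 0.606i + 0.2555j + 0.1545k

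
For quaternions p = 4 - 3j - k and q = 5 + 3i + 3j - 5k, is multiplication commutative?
No: pq = 24 + 30i - 6j - 16k ≠ 24 - 6i - 34k = qp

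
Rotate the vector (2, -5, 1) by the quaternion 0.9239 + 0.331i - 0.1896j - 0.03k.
(1.833, -4.858, -1.745)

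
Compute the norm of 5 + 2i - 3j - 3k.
√47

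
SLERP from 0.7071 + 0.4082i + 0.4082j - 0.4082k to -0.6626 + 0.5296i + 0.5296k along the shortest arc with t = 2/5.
0.7992 + 0.0279i + 0.2796j - 0.5313k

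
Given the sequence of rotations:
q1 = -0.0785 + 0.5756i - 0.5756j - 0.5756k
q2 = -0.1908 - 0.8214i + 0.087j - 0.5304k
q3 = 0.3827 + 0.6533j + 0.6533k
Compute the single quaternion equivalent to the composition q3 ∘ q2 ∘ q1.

q2 · q1 = 0.2326 - 0.4007i - 0.6751j + 0.5742k
q3 · q2 · q1 = 0.1549 + 0.6628i - 0.3682j + 0.6335k
0.1549 + 0.6628i - 0.3682j + 0.6335k


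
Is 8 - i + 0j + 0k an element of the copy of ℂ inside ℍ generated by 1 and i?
Yes. The quaternion 8 - i has j- and k-coefficients y = z = 0, so it lies in the complex subalgebra spanned by 1 and i.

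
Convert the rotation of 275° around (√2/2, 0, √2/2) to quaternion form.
-0.7373 + 0.4777i + 0.4777k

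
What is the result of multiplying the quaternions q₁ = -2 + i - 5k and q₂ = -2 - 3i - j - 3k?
-8 - i + 20j + 15k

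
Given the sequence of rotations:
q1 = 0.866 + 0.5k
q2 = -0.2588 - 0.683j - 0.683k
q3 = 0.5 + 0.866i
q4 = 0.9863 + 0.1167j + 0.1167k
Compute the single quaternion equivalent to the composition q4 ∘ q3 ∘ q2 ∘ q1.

q2 · q1 = 0.1174 - 0.3415i - 0.5915j - 0.7209k
q3 · q2 · q1 = 0.3544 - 0.0691i + 0.3285j - 0.8727k
q4 · q3 · q2 · q1 = 0.4131 - 0.2083i + 0.3573j - 0.8113k
0.4131 - 0.2083i + 0.3573j - 0.8113k


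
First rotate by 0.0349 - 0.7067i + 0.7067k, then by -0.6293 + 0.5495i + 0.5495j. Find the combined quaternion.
0.3664 + 0.8522i - 0.3692j - 0.0564k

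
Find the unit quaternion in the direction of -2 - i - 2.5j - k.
-0.5714 - 0.2857i - 0.7143j - 0.2857k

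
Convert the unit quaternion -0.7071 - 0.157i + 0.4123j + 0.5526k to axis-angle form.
axis = (-0.222, 0.5831, 0.7815), θ = 3π/2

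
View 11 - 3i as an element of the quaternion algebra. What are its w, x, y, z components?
11 - 3i + 0j + 0k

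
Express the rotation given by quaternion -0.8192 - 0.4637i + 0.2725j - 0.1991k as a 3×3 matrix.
[[0.7722, -0.5789, -0.2618], [0.0735, 0.4907, -0.8682], [0.6311, 0.6512, 0.4215]]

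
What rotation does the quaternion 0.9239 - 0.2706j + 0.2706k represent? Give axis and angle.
axis = (0, -√2/2, √2/2), θ = π/4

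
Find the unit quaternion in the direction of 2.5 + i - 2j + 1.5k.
0.6804 + 0.2722i - 0.5443j + 0.4082k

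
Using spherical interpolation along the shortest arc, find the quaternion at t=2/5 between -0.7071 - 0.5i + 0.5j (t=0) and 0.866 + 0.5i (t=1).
-0.7979 - 0.5174i + 0.3093j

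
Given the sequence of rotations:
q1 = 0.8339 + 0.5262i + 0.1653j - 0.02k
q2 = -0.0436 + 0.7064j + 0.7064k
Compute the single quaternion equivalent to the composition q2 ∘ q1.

q2 · q1 = -0.139 - 0.1538i + 0.9536j + 0.2182k
-0.139 - 0.1538i + 0.9536j + 0.2182k


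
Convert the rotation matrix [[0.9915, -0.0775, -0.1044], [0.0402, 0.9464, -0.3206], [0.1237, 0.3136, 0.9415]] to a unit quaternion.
0.9848 + 0.161i - 0.0579j + 0.0299k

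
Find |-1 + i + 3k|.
√11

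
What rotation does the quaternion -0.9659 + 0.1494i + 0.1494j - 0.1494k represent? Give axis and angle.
axis = (√3/3, √3/3, -√3/3), θ = 11π/6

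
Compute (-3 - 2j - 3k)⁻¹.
-0.1364 + 0.0909j + 0.1364k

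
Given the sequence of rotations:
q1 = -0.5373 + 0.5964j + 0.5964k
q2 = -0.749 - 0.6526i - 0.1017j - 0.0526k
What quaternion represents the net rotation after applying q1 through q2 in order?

q2 · q1 = 0.4945 + 0.3214i - 0.0028j - 0.8077k
0.4945 + 0.3214i - 0.0028j - 0.8077k


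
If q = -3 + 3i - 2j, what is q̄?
-3 - 3i + 2j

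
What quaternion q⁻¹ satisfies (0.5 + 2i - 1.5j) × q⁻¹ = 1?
0.0769 - 0.3077i + 0.2308j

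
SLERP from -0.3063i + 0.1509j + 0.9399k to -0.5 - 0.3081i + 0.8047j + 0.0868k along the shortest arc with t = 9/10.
-0.4763 - 0.3341i + 0.7865j + 0.2073k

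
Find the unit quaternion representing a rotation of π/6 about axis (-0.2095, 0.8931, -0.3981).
0.9659 - 0.0542i + 0.2312j - 0.103k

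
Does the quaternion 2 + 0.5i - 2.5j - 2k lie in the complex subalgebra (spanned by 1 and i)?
No. The quaternion 2 + 0.5i - 2.5j - 2k has j-coefficient y = -2.5 and k-coefficient z = -2, not both zero, so it does not lie in the complex subalgebra spanned by 1 and i.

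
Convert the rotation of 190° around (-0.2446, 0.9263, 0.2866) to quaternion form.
-0.0872 - 0.2437i + 0.9228j + 0.2855k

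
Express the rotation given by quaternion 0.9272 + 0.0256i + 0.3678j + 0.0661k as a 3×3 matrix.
[[0.7207, -0.1037, 0.6854], [0.1414, 0.99, 0.0012], [-0.6787, 0.0961, 0.7281]]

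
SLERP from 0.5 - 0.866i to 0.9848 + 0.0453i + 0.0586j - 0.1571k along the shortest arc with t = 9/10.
0.9855 - 0.0642i + 0.055j - 0.1474k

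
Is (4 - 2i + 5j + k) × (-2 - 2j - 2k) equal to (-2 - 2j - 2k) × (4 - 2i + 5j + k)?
No: pq = 4 - 4i - 22j - 6k ≠ 4 + 12i - 14j - 14k = qp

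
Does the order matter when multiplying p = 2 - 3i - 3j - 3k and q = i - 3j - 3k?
Yes: pq = -15 + 2i - 18j + 6k ≠ -15 + 2i + 6j - 18k = qp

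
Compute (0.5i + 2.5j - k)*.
-0.5i - 2.5j + k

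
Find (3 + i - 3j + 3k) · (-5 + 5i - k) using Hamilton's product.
-17 + 13i + 31j - 3k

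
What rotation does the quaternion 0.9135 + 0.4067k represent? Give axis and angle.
axis = (0, 0, 1), θ = 48°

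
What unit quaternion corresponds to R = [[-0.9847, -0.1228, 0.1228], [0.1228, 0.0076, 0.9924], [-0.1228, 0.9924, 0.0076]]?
0.0872 + 0.7044j + 0.7044k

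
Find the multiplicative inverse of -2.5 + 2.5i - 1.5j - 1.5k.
-0.1471 - 0.1471i + 0.0882j + 0.0882k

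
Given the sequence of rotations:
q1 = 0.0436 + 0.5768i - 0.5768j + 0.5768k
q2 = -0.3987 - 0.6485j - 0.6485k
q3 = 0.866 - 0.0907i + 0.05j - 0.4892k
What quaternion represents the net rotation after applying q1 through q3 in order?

q2 · q1 = -0.0174 - 0.9781i - 0.1724j + 0.1158k
q3 · q2 · q1 = -0.0385 - 0.924i + 0.3388j + 0.1733k
-0.0385 - 0.924i + 0.3388j + 0.1733k


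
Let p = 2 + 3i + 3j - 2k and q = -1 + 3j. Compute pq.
-11 + 3i + 3j + 11k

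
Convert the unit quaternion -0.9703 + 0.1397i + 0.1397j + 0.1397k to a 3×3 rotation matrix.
[[0.9219, 0.3101, -0.2321], [-0.2321, 0.9219, 0.3101], [0.3101, -0.2321, 0.9219]]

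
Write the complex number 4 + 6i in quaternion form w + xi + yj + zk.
4 + 6i + 0j + 0k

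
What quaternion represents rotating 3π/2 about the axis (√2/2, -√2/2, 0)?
-0.7071 + 0.5i - 0.5j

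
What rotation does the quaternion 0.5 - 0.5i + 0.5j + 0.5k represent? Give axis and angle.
axis = (-√3/3, √3/3, √3/3), θ = 2π/3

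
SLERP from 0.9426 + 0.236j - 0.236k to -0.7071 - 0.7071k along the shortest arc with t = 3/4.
0.8591 + 0.0705j + 0.5068k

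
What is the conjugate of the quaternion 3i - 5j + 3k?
-3i + 5j - 3k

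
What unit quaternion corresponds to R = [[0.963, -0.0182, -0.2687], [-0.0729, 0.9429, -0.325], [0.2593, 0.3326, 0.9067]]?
0.9763 + 0.1684i - 0.1352j - 0.014k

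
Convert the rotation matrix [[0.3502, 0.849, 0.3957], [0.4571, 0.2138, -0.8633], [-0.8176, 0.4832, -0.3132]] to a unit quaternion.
0.5592 + 0.602i + 0.5424j - 0.1752k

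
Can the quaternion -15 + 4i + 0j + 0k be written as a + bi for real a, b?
Yes. The quaternion -15 + 4i has j- and k-coefficients y = z = 0, so it lies in the complex subalgebra spanned by 1 and i.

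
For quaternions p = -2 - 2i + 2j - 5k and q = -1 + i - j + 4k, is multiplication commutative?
No: pq = 26 + 3i + 3j - 3k ≠ 26 - 3i - 3j - 3k = qp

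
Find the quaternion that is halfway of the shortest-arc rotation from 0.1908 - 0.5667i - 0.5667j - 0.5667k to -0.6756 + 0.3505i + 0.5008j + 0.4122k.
0.451 - 0.4775i - 0.5557j - 0.5096k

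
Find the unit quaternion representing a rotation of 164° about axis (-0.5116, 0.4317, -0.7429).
0.1392 - 0.5066i + 0.4275j - 0.7357k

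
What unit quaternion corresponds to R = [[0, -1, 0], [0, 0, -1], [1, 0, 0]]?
0.5 + 0.5i - 0.5j + 0.5k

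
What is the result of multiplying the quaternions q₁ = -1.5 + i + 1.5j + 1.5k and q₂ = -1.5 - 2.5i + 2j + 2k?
-1.25 + 2.25i - 11j + 0.5k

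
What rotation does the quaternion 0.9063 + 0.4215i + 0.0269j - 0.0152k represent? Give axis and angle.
axis = (0.9973, 0.0636, -0.036), θ = 50°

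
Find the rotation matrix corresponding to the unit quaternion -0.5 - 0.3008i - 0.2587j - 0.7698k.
[[-0.319, -0.6142, 0.7218], [0.9254, -0.3661, 0.0975], [0.2044, 0.6991, 0.6852]]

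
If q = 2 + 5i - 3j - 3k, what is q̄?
2 - 5i + 3j + 3k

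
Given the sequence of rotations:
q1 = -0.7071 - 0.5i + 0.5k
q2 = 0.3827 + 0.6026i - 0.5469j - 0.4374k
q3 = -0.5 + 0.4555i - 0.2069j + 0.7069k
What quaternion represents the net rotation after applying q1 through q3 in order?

q2 · q1 = 0.2494 - 0.8909i + 0.3041j + 0.2272k
q3 · q2 · q1 = 0.1834 + 0.2971i - 0.9369j + 0.0169k
0.1834 + 0.2971i - 0.9369j + 0.0169k


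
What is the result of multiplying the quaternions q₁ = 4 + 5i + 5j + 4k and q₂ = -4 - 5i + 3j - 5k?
14 - 77i - 3j + 4k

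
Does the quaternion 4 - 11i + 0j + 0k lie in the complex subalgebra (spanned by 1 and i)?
Yes. The quaternion 4 - 11i has j- and k-coefficients y = z = 0, so it lies in the complex subalgebra spanned by 1 and i.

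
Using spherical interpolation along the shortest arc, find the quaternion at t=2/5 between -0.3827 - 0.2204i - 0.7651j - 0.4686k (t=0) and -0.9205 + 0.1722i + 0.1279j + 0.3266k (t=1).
-0.8245 - 0.0758i - 0.5299j - 0.1835k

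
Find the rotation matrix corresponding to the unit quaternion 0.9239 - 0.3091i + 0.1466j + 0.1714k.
[[0.8983, -0.4073, 0.1649], [0.2261, 0.7502, 0.6214], [-0.3768, -0.5209, 0.7659]]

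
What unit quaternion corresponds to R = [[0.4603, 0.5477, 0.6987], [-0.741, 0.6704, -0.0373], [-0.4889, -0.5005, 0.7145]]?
0.8434 - 0.1373i + 0.352j - 0.382k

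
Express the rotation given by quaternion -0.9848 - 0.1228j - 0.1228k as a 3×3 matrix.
[[0.9397, -0.2419, 0.2419], [0.2419, 0.9698, 0.0302], [-0.2419, 0.0302, 0.9698]]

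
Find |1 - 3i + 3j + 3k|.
√28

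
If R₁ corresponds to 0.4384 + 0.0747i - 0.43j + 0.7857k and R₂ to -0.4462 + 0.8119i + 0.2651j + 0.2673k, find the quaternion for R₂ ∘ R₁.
-0.3523 + 0.6458i - 0.3099j - 0.6023k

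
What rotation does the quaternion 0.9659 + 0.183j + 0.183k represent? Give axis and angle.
axis = (0, √2/2, √2/2), θ = π/6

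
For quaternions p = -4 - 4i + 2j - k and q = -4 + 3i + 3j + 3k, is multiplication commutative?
No: pq = 25 + 13i - 11j - 26k ≠ 25 - 5i - 29j + 10k = qp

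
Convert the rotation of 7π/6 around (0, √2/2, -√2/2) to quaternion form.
-0.2588 + 0.683j - 0.683k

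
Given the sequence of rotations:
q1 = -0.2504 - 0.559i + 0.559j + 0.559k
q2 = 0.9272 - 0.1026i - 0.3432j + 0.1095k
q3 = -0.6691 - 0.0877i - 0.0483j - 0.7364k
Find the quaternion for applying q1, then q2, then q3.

q2 · q1 = -0.1589 - 0.7457i + 0.6004j + 0.2417k
q3 · q2 · q1 = 0.2479 + 0.9433i + 0.1763j - 0.1334k
0.2479 + 0.9433i + 0.1763j - 0.1334k


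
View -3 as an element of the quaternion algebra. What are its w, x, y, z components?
-3 + 0i + 0j + 0k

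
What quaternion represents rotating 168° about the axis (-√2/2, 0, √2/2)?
0.1045 - 0.7032i + 0.7032k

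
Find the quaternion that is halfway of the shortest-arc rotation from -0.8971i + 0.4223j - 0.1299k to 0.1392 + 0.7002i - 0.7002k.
-0.0794 - 0.911i + 0.2408j + 0.3253k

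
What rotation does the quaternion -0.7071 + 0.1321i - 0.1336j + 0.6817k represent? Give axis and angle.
axis = (0.1868, -0.1889, 0.9641), θ = 3π/2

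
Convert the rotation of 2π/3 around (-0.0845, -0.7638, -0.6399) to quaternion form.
0.5 - 0.0732i - 0.6615j - 0.5542k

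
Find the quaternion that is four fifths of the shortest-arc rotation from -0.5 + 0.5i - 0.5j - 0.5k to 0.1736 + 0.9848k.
-0.2633 + 0.1162i - 0.1162j - 0.9506k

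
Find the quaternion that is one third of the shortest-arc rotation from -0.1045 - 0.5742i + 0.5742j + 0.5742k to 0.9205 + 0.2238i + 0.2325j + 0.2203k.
0.3618 - 0.381i + 0.6046j + 0.5986k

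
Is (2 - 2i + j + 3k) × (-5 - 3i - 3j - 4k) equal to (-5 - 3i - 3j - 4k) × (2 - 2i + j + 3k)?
No: pq = -1 + 9i - 28j - 14k ≠ -1 - i + 6j - 32k = qp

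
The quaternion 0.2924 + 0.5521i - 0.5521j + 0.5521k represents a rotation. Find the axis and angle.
axis = (√3/3, -√3/3, √3/3), θ = 146°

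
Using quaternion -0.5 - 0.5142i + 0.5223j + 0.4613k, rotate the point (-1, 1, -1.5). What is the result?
(1.39, 1.093, 1.06)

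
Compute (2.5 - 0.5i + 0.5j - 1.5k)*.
2.5 + 0.5i - 0.5j + 1.5k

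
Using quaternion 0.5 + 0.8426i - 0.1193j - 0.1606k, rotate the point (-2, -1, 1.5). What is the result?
(-2.384, -0.012, -1.251)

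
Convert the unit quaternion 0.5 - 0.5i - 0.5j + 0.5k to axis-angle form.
axis = (-√3/3, -√3/3, √3/3), θ = 2π/3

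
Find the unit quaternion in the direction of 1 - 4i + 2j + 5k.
0.1474 - 0.5898i + 0.2949j + 0.7372k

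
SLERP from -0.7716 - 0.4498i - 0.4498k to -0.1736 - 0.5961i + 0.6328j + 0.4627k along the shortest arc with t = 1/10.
-0.7677 - 0.5167i + 0.0885j - 0.3687k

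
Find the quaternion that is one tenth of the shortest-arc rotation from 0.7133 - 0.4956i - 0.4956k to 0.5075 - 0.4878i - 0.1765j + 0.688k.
0.7504 - 0.5396i - 0.0238j - 0.381k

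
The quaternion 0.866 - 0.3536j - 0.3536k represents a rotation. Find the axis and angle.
axis = (0, -√2/2, -√2/2), θ = π/3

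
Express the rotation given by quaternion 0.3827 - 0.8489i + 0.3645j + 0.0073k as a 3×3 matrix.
[[0.7342, -0.6244, 0.2666], [-0.6133, -0.4414, 0.6551], [-0.2914, -0.6444, -0.707]]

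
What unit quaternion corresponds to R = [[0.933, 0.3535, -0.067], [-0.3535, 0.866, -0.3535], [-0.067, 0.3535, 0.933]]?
0.9659 + 0.183i - 0.183k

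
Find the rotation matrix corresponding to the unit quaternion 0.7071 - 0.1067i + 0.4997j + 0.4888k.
[[0.0227, -0.7979, 0.6024], [0.5846, 0.4994, 0.6394], [-0.811, 0.3376, 0.4778]]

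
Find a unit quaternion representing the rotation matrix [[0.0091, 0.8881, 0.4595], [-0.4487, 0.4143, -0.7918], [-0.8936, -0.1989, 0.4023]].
0.6756 + 0.2194i + 0.5007j - 0.4947k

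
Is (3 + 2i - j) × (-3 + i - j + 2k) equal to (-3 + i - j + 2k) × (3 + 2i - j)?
No: pq = -12 - 5i - 4j + 5k ≠ -12 - i + 4j + 7k = qp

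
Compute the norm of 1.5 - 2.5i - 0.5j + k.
3.122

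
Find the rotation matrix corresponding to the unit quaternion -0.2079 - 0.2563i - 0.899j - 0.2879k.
[[-0.7822, 0.3411, 0.5214], [0.5805, 0.7028, 0.4111], [-0.2262, 0.6242, -0.7478]]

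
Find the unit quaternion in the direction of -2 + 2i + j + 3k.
-0.4714 + 0.4714i + 0.2357j + 0.7071k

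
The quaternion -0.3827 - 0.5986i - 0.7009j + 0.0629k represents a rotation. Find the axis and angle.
axis = (-0.6479, -0.7587, 0.0681), θ = 5π/4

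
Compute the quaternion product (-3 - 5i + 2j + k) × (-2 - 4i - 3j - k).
-7 + 23i - 4j + 24k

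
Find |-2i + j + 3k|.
√14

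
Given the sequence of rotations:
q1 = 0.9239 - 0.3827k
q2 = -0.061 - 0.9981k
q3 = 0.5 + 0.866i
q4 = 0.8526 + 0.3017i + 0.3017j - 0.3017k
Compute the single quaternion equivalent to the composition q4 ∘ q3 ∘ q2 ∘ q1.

q2 · q1 = -0.4383 - 0.8988k
q3 · q2 · q1 = -0.2192 - 0.3796i + 0.7784j - 0.4494k
q4 · q3 · q2 · q1 = -0.4428 - 0.2905i + 0.8476j + 0.0323k
-0.4428 - 0.2905i + 0.8476j + 0.0323k


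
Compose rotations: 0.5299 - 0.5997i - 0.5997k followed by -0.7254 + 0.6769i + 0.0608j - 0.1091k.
-0.0439 + 0.7572i + 0.5036j + 0.4137k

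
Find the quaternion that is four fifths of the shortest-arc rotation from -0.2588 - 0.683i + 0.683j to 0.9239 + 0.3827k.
-0.9017 - 0.1848i + 0.1848j - 0.3445k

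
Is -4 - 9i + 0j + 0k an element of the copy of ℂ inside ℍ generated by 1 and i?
Yes. The quaternion -4 - 9i has j- and k-coefficients y = z = 0, so it lies in the complex subalgebra spanned by 1 and i.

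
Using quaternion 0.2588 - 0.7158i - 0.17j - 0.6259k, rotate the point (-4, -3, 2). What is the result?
(-0.721, 3.914, -3.628)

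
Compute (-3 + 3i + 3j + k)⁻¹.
-0.1071 - 0.1071i - 0.1071j - 0.0357k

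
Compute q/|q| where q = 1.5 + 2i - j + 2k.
0.4472 + 0.5963i - 0.2981j + 0.5963k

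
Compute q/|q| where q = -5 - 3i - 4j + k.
-0.7001 - 0.4201i - 0.5601j + 0.14k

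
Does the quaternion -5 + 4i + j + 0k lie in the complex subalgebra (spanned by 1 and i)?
No. The quaternion -5 + 4i + j has j-coefficient y = 1 and k-coefficient z = 0, not both zero, so it does not lie in the complex subalgebra spanned by 1 and i.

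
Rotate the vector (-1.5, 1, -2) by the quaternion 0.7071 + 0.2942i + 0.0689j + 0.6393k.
(-2.07, -0.752, -1.549)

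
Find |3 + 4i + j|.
√26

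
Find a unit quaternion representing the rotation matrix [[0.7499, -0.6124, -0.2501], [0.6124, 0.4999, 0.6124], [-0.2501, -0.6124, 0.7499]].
0.866 - 0.3536i + 0.3536k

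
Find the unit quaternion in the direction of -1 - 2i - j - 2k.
-0.3162 - 0.6325i - 0.3162j - 0.6325k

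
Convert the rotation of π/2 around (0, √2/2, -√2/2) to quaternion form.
0.7071 + 0.5j - 0.5k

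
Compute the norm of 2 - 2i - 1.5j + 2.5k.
4.062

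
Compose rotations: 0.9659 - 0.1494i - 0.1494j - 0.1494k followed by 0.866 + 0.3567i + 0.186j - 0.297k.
0.8732 + 0.143i + 0.1479j - 0.4418k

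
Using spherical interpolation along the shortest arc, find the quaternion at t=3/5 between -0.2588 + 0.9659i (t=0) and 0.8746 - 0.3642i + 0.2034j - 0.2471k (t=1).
-0.6989 + 0.6829i - 0.1351j + 0.1641k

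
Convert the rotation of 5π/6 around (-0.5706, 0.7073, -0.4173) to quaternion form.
0.2588 - 0.5512i + 0.6832j - 0.4031k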